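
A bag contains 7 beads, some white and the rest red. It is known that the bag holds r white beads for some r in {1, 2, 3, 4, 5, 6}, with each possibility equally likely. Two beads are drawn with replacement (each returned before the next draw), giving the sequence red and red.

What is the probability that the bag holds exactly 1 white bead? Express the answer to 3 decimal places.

0.396

Under each hypothesis, the probability of the observed sequence is: P(data | r = 1) = (6/7)(6/7) = 36/49; P(data | r = 2) = (5/7)(5/7) = 25/49; P(data | r = 3) = (4/7)(4/7) = 16/49; P(data | r = 4) = (3/7)(3/7) = 9/49; P(data | r = 5) = (2/7)(2/7) = 4/49; P(data | r = 6) = (1/7)(1/7) = 1/49.
Multiplying each by its prior: 1/6 · 36/49 = 6/49, 1/6 · 25/49 = 25/294, 1/6 · 16/49 = 8/147, 1/6 · 9/49 = 3/98, 1/6 · 4/49 = 2/147, 1/6 · 1/49 = 1/294; these sum to 13/42.
So P(r = 1 | data) = (6/49) / (13/42) = 36/91.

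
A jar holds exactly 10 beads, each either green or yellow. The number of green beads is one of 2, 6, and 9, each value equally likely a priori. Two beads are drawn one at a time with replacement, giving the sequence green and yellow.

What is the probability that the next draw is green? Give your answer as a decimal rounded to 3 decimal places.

0.524

For each hypothesis, P(data | H) works out to: P(data | r = 2) = (2/10)(8/10) = 4/25; P(data | r = 6) = (6/10)(4/10) = 6/25; P(data | r = 9) = (9/10)(1/10) = 9/100.
Multiplying each by its prior: 1/3 · 4/25 = 4/75, 1/3 · 6/25 = 2/25, 1/3 · 9/100 = 3/100; summing to 49/300.
The posterior is then P(r = 2 | data) = 16/49, P(r = 6 | data) = 24/49, P(r = 9 | data) = 9/49.
Averaging over the posterior, P(green next | data) = (1/5)(16/49) + (3/5)(24/49) + (9/10)(9/49) = 257/490.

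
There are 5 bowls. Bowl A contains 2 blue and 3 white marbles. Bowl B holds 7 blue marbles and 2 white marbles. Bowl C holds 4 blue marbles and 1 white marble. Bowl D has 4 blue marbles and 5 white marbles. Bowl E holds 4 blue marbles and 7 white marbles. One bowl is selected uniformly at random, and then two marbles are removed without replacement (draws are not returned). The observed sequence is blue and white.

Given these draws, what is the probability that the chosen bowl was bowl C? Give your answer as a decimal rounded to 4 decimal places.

0.1630

For each hypothesis, P(data | H) works out to: P(data | bowl A) = (2/5)(3/4) = 0.3; P(data | bowl B) = (7/9)(2/8) = 0.19444; P(data | bowl C) = (4/5)(1/4) = 0.2; P(data | bowl D) = (4/9)(5/8) = 0.27778; P(data | bowl E) = (4/11)(7/10) = 0.25455.
The prior-weighted likelihoods are 1/5 · 0.3 = 0.06, 1/5 · 0.19444 = 0.038889, 1/5 · 0.2 = 0.04, 1/5 · 0.27778 = 0.055556, 1/5 · 0.25455 = 0.050909; these sum to 0.24535.
Hence P(bowl C | data) = (0.04) / (0.24535) = 0.16303.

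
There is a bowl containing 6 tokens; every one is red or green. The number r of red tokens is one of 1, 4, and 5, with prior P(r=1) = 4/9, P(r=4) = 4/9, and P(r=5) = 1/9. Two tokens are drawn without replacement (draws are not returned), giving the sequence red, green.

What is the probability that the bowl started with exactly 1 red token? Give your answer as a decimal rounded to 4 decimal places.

0.3509

Under each hypothesis, the probability of the observed sequence is: P(data | r = 1) = (1/6)(5/5) = 1/6; P(data | r = 4) = (4/6)(2/5) = 4/15; P(data | r = 5) = (5/6)(1/5) = 1/6.
Multiplying each by its prior: 4/9 · 1/6 = 2/27, 4/9 · 4/15 = 16/135, 1/9 · 1/6 = 1/54; with total 19/90.
Hence P(r = 1 | data) = (2/27) / (19/90) = 20/57.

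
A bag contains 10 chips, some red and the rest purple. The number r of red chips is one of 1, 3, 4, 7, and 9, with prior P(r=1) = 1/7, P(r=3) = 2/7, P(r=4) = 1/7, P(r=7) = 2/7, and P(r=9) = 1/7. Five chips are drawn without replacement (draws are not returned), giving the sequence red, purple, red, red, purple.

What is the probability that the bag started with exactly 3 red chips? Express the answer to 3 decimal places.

0.135

Under each hypothesis, the probability of the observed sequence is: P(data | r = 1) = (1/10)(9/9)(0/8) = 0; P(data | r = 3) = (3/10)(7/9)(2/8)(1/7)(6/6) = 1/120; P(data | r = 4) = (4/10)(6/9)(3/8)(2/7)(5/6) = 1/42; P(data | r = 7) = (7/10)(3/9)(6/8)(5/7)(2/6) = 1/24; P(data | r = 9) = (9/10)(1/9)(8/8)(7/7)(0/6) = 0.
Multiplying each by its prior: 1/7 · 0 = 0, 2/7 · 1/120 = 1/420, 1/7 · 1/42 = 1/294, 2/7 · 1/24 = 1/84, 1/7 · 0 = 0; with total 13/735.
So P(r = 3 | data) = (1/420) / (13/735) = 7/52.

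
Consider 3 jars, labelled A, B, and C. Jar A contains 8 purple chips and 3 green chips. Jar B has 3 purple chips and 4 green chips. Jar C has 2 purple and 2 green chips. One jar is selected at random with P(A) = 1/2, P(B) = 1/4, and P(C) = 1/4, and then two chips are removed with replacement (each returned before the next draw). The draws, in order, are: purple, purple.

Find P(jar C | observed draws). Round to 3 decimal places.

0.168

Compute the likelihood of the observed sequence for each case: P(data | jar A) = (8/11)(8/11) = 0.52893; P(data | jar B) = (3/7)(3/7) = 0.18367; P(data | jar C) = (2/4)(2/4) = 0.25.
Weighting by the prior gives 1/2 · 0.52893 = 0.26446, 1/4 · 0.18367 = 0.045918, 1/4 · 0.25 = 0.0625; summing to 0.37288.
By Bayes' rule, P(jar C | data) = (0.0625) / (0.37288) = 0.16761.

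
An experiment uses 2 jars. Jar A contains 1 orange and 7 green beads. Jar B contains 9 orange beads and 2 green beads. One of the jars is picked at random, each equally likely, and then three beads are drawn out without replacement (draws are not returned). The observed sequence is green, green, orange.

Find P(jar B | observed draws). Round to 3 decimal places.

Compute the likelihood of the observed sequence for each case: P(data | jar A) = (7/8)(6/7)(1/6) = 1/8; P(data | jar B) = (2/11)(1/10)(9/9) = 1/55.
Multiplying each by its prior: 1/2 · 1/8 = 1/16, 1/2 · 1/55 = 1/110; these sum to 63/880.
So P(jar B | data) = (1/110) / (63/880) = 8/63.

0.127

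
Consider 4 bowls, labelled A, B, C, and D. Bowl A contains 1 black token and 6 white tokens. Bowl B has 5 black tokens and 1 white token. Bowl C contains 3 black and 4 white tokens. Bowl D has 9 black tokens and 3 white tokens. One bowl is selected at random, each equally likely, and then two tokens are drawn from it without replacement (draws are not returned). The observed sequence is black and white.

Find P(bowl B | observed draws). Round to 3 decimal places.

Under each hypothesis, the probability of the observed sequence is: P(data | bowl A) = (1/7)(6/6) = 0.14286; P(data | bowl B) = (5/6)(1/5) = 0.16667; P(data | bowl C) = (3/7)(4/6) = 0.28571; P(data | bowl D) = (9/12)(3/11) = 0.20455.
Weighting by the prior gives 1/4 · 0.14286 = 0.035714, 1/4 · 0.16667 = 0.041667, 1/4 · 0.28571 = 0.071429, 1/4 · 0.20455 = 0.051136; these sum to 0.19995.
Hence P(bowl B | data) = (0.041667) / (0.19995) = 0.20839.

0.208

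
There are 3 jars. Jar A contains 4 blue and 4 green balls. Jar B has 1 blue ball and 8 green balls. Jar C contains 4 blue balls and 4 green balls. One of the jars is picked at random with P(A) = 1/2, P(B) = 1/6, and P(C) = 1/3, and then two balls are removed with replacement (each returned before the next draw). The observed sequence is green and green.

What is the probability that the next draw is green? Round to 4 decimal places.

0.6506

For each hypothesis, P(data | H) works out to: P(data | jar A) = (4/8)(4/8) = 0.25; P(data | jar B) = (8/9)(8/9) = 0.79012; P(data | jar C) = (4/8)(4/8) = 0.25.
Multiplying each by its prior: 1/2 · 0.25 = 0.125, 1/6 · 0.79012 = 0.13169, 1/3 · 0.25 = 0.083333; these sum to 0.34002.
Normalising, the posterior is P(jar A | data) = 0.36762, P(jar B | data) = 0.38729, P(jar C | data) = 0.24508.
Averaging over the posterior, P(green next | data) = (1/2)(0.36762) + (8/9)(0.38729) + (1/2)(0.24508) = 0.65061.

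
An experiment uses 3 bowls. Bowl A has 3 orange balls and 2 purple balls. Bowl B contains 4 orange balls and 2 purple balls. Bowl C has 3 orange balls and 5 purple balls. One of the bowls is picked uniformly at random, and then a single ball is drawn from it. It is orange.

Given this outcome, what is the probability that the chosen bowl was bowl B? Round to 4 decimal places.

The likelihood of this draw under each hypothesis: P(data | bowl A) = (3/5) = 3/5; P(data | bowl B) = (4/6) = 2/3; P(data | bowl C) = (3/8) = 3/8.
The prior-weighted likelihoods are 1/3 · 3/5 = 1/5, 1/3 · 2/3 = 2/9, 1/3 · 3/8 = 1/8; with total 197/360.
So P(bowl B | data) = (2/9) / (197/360) = 80/197.

0.4061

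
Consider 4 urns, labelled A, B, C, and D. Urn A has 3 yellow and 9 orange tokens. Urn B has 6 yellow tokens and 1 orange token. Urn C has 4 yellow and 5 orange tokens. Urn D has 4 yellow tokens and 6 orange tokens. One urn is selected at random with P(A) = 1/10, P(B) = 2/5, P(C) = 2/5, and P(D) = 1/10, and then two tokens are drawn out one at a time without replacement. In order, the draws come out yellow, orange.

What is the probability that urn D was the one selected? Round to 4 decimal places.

0.1238

Under each hypothesis, the probability of the observed sequence is: P(data | urn A) = (3/12)(9/11) = 0.20455; P(data | urn B) = (6/7)(1/6) = 0.14286; P(data | urn C) = (4/9)(5/8) = 0.27778; P(data | urn D) = (4/10)(6/9) = 0.26667.
Weighting by the prior gives 1/10 · 0.20455 = 0.020455, 2/5 · 0.14286 = 0.057143, 2/5 · 0.27778 = 0.11111, 1/10 · 0.26667 = 0.026667; these sum to 0.21538.
Hence P(urn D | data) = (0.026667) / (0.21538) = 0.12381.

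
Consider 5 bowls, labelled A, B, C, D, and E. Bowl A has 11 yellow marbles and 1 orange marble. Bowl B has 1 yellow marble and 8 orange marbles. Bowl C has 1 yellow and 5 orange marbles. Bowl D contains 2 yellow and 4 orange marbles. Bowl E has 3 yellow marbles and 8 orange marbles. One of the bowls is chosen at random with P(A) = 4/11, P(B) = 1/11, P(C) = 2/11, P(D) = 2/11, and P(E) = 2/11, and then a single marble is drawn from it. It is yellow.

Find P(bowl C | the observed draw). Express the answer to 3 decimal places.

0.063

Under each hypothesis, the probability of this draw is: P(data | bowl A) = (11/12) = 0.91667; P(data | bowl B) = (1/9) = 0.11111; P(data | bowl C) = (1/6) = 0.16667; P(data | bowl D) = (2/6) = 0.33333; P(data | bowl E) = (3/11) = 0.27273.
Weighting by the prior gives 4/11 · 0.91667 = 0.33333, 1/11 · 0.11111 = 0.010101, 2/11 · 0.16667 = 0.030303, 2/11 · 0.33333 = 0.060606, 2/11 · 0.27273 = 0.049587; these sum to 0.48393.
Therefore the posterior P(bowl C | data) = (0.030303) / (0.48393) = 0.062619.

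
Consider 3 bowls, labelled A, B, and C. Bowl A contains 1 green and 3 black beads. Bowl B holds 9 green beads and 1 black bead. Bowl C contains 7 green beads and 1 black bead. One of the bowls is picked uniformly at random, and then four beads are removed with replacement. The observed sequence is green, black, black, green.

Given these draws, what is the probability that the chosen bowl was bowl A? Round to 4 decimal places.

Under each hypothesis, the probability of the observed sequence is: P(data | bowl A) = (1/4)(3/4)(3/4)(1/4) = 0.035156; P(data | bowl B) = (9/10)(1/10)(1/10)(9/10) = 0.0081; P(data | bowl C) = (7/8)(1/8)(1/8)(7/8) = 0.011963.
Weighting by the prior gives 1/3 · 0.035156 = 0.011719, 1/3 · 0.0081 = 0.0027, 1/3 · 0.011963 = 0.0039876; summing to 0.018406.
So P(bowl A | data) = (0.011719) / (0.018406) = 0.63667.

0.6367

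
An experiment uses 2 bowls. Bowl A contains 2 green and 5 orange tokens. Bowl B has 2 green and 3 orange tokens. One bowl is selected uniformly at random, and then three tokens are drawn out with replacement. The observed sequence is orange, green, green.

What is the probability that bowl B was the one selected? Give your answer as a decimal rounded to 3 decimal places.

The likelihood of the observed sequence under each hypothesis: P(data | bowl A) = (5/7)(2/7)(2/7) = 0.058309; P(data | bowl B) = (3/5)(2/5)(2/5) = 0.096.
Multiplying each by its prior: 1/2 · 0.058309 = 0.029155, 1/2 · 0.096 = 0.048; with total 0.077155.
By Bayes' rule, P(bowl B | data) = (0.048) / (0.077155) = 0.62213.

0.622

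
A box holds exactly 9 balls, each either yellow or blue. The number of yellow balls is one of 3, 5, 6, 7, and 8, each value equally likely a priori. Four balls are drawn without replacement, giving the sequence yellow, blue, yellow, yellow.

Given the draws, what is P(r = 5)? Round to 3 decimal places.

The likelihood of the observed sequence under each hypothesis: P(data | r = 3) = (3/9)(6/8)(2/7)(1/6) = 1/84; P(data | r = 5) = (5/9)(4/8)(4/7)(3/6) = 5/63; P(data | r = 6) = (6/9)(3/8)(5/7)(4/6) = 5/42; P(data | r = 7) = (7/9)(2/8)(6/7)(5/6) = 5/36; P(data | r = 8) = (8/9)(1/8)(7/7)(6/6) = 1/9.
Multiplying each by its prior: 1/5 · 1/84 = 1/420, 1/5 · 5/63 = 1/63, 1/5 · 5/42 = 1/42, 1/5 · 5/36 = 1/36, 1/5 · 1/9 = 1/45; with total 29/315.
Therefore the posterior P(r = 5 | data) = (1/63) / (29/315) = 5/29.

0.172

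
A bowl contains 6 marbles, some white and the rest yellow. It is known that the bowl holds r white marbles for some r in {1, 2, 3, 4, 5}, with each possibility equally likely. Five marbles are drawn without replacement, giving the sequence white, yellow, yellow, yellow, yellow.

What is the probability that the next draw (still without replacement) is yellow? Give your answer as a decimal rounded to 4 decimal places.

0.7143

For each hypothesis, P(data | H) works out to: P(data | r = 1) = (1/6)(5/5)(4/4)(3/3)(2/2) = 1/6; P(data | r = 2) = (2/6)(4/5)(3/4)(2/3)(1/2) = 1/15; P(data | r = 3) = (3/6)(3/5)(2/4)(1/3)(0/2) = 0; P(data | r = 4) = (4/6)(2/5)(1/4)(0/3) = 0; P(data | r = 5) = (5/6)(1/5)(0/4) = 0.
The prior-weighted likelihoods are 1/5 · 1/6 = 1/30, 1/5 · 1/15 = 1/75, 1/5 · 0 = 0, 1/5 · 0 = 0, 1/5 · 0 = 0; with total 7/150.
The posterior is then P(r = 1 | data) = 5/7, P(r = 2 | data) = 2/7, P(r = 3 | data) = 0, P(r = 4 | data) = 0, P(r = 5 | data) = 0.
Averaging over the posterior, P(yellow next | data) = (1)(5/7) + (0)(2/7) = 5/7.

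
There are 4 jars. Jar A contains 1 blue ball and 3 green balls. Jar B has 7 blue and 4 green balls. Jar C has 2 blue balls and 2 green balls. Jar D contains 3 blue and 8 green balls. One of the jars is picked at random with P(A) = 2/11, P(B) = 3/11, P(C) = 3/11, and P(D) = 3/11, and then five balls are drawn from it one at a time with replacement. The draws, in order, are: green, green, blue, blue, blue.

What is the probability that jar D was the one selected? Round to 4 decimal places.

0.1310

The likelihood of the observed sequence under each hypothesis: P(data | jar A) = (3/4)(3/4)(1/4)(1/4)(1/4) = 0.0087891; P(data | jar B) = (4/11)(4/11)(7/11)(7/11)(7/11) = 0.034076; P(data | jar C) = (2/4)(2/4)(2/4)(2/4)(2/4) = 0.03125; P(data | jar D) = (8/11)(8/11)(3/11)(3/11)(3/11) = 0.01073.
The prior-weighted likelihoods are 2/11 · 0.0087891 = 0.001598, 3/11 · 0.034076 = 0.0092935, 3/11 · 0.03125 = 0.0085227, 3/11 · 0.01073 = 0.0029262; summing to 0.02234.
Therefore the posterior P(jar D | data) = (0.0029262) / (0.02234) = 0.13098.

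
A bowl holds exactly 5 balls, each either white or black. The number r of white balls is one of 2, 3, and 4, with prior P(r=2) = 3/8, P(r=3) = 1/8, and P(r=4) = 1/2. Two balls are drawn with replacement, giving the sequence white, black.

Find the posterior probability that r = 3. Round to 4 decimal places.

0.1500

For each hypothesis, P(data | H) works out to: P(data | r = 2) = (2/5)(3/5) = 6/25; P(data | r = 3) = (3/5)(2/5) = 6/25; P(data | r = 4) = (4/5)(1/5) = 4/25.
The prior-weighted likelihoods are 3/8 · 6/25 = 9/100, 1/8 · 6/25 = 3/100, 1/2 · 4/25 = 2/25; summing to 1/5.
Hence P(r = 3 | data) = (3/100) / (1/5) = 3/20.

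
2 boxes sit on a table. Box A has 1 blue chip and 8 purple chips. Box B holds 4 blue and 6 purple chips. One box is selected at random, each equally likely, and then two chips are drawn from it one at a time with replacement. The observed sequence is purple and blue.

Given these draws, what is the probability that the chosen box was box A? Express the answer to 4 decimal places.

0.2915

The likelihood of the observed sequence under each hypothesis: P(data | box A) = (8/9)(1/9) = 0.098765; P(data | box B) = (6/10)(4/10) = 0.24.
Multiplying each by its prior: 1/2 · 0.098765 = 0.049383, 1/2 · 0.24 = 0.12; with total 0.16938.
Therefore the posterior P(box A | data) = (0.049383) / (0.16938) = 0.29155.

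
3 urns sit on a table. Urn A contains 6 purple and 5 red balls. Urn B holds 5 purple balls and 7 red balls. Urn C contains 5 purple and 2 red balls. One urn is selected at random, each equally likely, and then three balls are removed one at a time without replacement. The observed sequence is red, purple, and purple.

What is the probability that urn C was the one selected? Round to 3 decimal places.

Compute the likelihood of the observed sequence for each case: P(data | urn A) = (5/11)(6/10)(5/9) = 5/33; P(data | urn B) = (7/12)(5/11)(4/10) = 7/66; P(data | urn C) = (2/7)(5/6)(4/5) = 4/21.
Multiplying each by its prior: 1/3 · 5/33 = 5/99, 1/3 · 7/66 = 7/198, 1/3 · 4/21 = 4/63; with total 23/154.
Hence P(urn C | data) = (4/63) / (23/154) = 88/207.

0.425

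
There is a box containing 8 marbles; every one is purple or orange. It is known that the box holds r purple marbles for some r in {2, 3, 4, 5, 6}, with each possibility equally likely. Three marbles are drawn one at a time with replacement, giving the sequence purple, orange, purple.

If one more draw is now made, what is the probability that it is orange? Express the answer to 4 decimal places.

0.4438

Under each hypothesis, the probability of the observed sequence is: P(data | r = 2) = (2/8)(6/8)(2/8) = 3/64; P(data | r = 3) = (3/8)(5/8)(3/8) = 45/512; P(data | r = 4) = (4/8)(4/8)(4/8) = 1/8; P(data | r = 5) = (5/8)(3/8)(5/8) = 75/512; P(data | r = 6) = (6/8)(2/8)(6/8) = 9/64.
Multiplying each by its prior: 1/5 · 3/64 = 3/320, 1/5 · 45/512 = 9/512, 1/5 · 1/8 = 1/40, 1/5 · 75/512 = 15/512, 1/5 · 9/64 = 9/320; with total 7/64.
Normalising, the posterior is P(r = 2 | data) = 3/35, P(r = 3 | data) = 9/56, P(r = 4 | data) = 8/35, P(r = 5 | data) = 15/56, P(r = 6 | data) = 9/35.
Averaging over the posterior, P(orange next | data) = (3/4)(3/35) + (5/8)(9/56) + (1/2)(8/35) + (3/8)(15/56) + (1/4)(9/35) = 71/160.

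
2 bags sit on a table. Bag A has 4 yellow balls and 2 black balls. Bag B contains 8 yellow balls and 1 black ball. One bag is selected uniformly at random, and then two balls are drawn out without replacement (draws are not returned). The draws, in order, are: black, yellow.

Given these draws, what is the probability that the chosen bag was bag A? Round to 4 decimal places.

0.7059

Compute the likelihood of the observed sequence for each case: P(data | bag A) = (2/6)(4/5) = 4/15; P(data | bag B) = (1/9)(8/8) = 1/9.
The prior-weighted likelihoods are 1/2 · 4/15 = 2/15, 1/2 · 1/9 = 1/18; with total 17/90.
So P(bag A | data) = (2/15) / (17/90) = 12/17.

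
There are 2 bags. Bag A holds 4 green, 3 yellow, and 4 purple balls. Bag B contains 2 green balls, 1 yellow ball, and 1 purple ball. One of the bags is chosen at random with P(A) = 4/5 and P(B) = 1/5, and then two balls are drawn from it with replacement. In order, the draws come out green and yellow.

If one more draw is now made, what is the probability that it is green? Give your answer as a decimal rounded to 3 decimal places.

0.396

Compute the likelihood of the observed sequence for each case: P(data | bag A) = (4/11)(3/11) = 12/121; P(data | bag B) = (2/4)(1/4) = 1/8.
The prior-weighted likelihoods are 4/5 · 12/121 = 48/605, 1/5 · 1/8 = 1/40; these sum to 101/968.
Dividing through by the total gives posterior P(bag A | data) = 0.7604, P(bag B | data) = 0.2396.
Averaging over the posterior, P(green next | data) = (4/11)(0.7604) + (1/2)(0.2396) = 0.39631.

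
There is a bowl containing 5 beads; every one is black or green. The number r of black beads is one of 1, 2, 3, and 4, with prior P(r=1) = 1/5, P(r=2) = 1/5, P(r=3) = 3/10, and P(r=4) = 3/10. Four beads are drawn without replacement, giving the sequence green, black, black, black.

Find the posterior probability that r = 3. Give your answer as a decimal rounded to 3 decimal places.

0.333

Compute the likelihood of the observed sequence for each case: P(data | r = 1) = (4/5)(1/4)(0/3) = 0; P(data | r = 2) = (3/5)(2/4)(1/3)(0/2) = 0; P(data | r = 3) = (2/5)(3/4)(2/3)(1/2) = 1/10; P(data | r = 4) = (1/5)(4/4)(3/3)(2/2) = 1/5.
Multiplying each by its prior: 1/5 · 0 = 0, 1/5 · 0 = 0, 3/10 · 1/10 = 3/100, 3/10 · 1/5 = 3/50; with total 9/100.
By Bayes' rule, P(r = 3 | data) = (3/100) / (9/100) = 1/3.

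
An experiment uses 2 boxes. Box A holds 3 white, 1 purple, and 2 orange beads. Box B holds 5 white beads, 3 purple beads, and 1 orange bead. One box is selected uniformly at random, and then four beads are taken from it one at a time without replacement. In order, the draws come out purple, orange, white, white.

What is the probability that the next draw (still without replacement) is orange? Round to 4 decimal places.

The likelihood of the observed sequence under each hypothesis: P(data | box A) = (1/6)(2/5)(3/4)(2/3) = 0.033333; P(data | box B) = (3/9)(1/8)(5/7)(4/6) = 0.019841.
Weighting by the prior gives 1/2 · 0.033333 = 0.016667, 1/2 · 0.019841 = 0.0099206; with total 0.026587.
Normalising, the posterior is P(box A | data) = 0.62687, P(box B | data) = 0.37313.
Averaging over the posterior, P(orange next | data) = (1/2)(0.62687) + (0)(0.37313) = 0.31343.

0.3134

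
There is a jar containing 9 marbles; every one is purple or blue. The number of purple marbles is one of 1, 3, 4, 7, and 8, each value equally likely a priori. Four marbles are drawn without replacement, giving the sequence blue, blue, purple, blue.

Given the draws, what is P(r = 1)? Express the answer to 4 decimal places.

Compute the likelihood of the observed sequence for each case: P(data | r = 1) = (8/9)(7/8)(1/7)(6/6) = 1/9; P(data | r = 3) = (6/9)(5/8)(3/7)(4/6) = 5/42; P(data | r = 4) = (5/9)(4/8)(4/7)(3/6) = 5/63; P(data | r = 7) = (2/9)(1/8)(7/7)(0/6) = 0; P(data | r = 8) = (1/9)(0/8) = 0.
The prior-weighted likelihoods are 1/5 · 1/9 = 1/45, 1/5 · 5/42 = 1/42, 1/5 · 5/63 = 1/63, 1/5 · 0 = 0, 1/5 · 0 = 0; summing to 13/210.
By Bayes' rule, P(r = 1 | data) = (1/45) / (13/210) = 14/39.

0.3590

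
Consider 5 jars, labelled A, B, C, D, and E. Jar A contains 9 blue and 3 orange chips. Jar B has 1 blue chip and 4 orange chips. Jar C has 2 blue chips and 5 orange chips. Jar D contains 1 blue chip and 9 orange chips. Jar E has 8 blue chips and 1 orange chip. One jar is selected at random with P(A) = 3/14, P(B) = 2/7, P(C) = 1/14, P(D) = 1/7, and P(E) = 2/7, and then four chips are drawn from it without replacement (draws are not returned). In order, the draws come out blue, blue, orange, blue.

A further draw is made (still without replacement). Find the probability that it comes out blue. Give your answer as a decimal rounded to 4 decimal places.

0.8845

Compute the likelihood of the observed sequence for each case: P(data | jar A) = (9/12)(8/11)(3/10)(7/9) = 0.12727; P(data | jar B) = (1/5)(0/4) = 0; P(data | jar C) = (2/7)(1/6)(5/5)(0/4) = 0; P(data | jar D) = (1/10)(0/9) = 0; P(data | jar E) = (8/9)(7/8)(1/7)(6/6) = 0.11111.
The prior-weighted likelihoods are 3/14 · 0.12727 = 0.027273, 2/7 · 0 = 0, 1/14 · 0 = 0, 1/7 · 0 = 0, 2/7 · 0.11111 = 0.031746; these sum to 0.059019.
The posterior is then P(jar A | data) = 0.4621, P(jar B | data) = 0, P(jar C | data) = 0, P(jar D | data) = 0, P(jar E | data) = 0.5379.
Averaging over the posterior, P(blue next | data) = (3/4)(0.4621) + (1)(0.5379) = 0.88447.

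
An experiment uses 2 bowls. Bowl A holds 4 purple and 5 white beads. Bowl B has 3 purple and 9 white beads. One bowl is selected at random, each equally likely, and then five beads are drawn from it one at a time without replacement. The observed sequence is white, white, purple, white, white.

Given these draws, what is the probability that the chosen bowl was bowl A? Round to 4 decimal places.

0.2496

Under each hypothesis, the probability of the observed sequence is: P(data | bowl A) = (5/9)(4/8)(4/7)(3/6)(2/5) = 0.031746; P(data | bowl B) = (9/12)(8/11)(3/10)(7/9)(6/8) = 0.095455.
Multiplying each by its prior: 1/2 · 0.031746 = 0.015873, 1/2 · 0.095455 = 0.047727; summing to 0.0636.
Hence P(bowl A | data) = (0.015873) / (0.0636) = 0.24957.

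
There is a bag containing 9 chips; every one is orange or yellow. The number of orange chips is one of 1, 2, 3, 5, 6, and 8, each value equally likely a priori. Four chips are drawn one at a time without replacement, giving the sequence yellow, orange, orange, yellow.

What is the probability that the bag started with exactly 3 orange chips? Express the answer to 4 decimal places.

Under each hypothesis, the probability of the observed sequence is: P(data | r = 1) = (8/9)(1/8)(0/7) = 0; P(data | r = 2) = (7/9)(2/8)(1/7)(6/6) = 1/36; P(data | r = 3) = (6/9)(3/8)(2/7)(5/6) = 5/84; P(data | r = 5) = (4/9)(5/8)(4/7)(3/6) = 5/63; P(data | r = 6) = (3/9)(6/8)(5/7)(2/6) = 5/84; P(data | r = 8) = (1/9)(8/8)(7/7)(0/6) = 0.
The prior-weighted likelihoods are 1/6 · 0 = 0, 1/6 · 1/36 = 1/216, 1/6 · 5/84 = 5/504, 1/6 · 5/63 = 5/378, 1/6 · 5/84 = 5/504, 1/6 · 0 = 0; with total 19/504.
Hence P(r = 3 | data) = (5/504) / (19/504) = 5/19.

0.2632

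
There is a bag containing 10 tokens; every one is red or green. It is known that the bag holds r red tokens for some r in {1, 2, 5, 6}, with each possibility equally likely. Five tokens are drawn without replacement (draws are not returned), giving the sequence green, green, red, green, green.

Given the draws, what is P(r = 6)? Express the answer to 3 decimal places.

For each hypothesis, P(data | H) works out to: P(data | r = 1) = (9/10)(8/9)(1/8)(7/7)(6/6) = 0.1; P(data | r = 2) = (8/10)(7/9)(2/8)(6/7)(5/6) = 0.11111; P(data | r = 5) = (5/10)(4/9)(5/8)(3/7)(2/6) = 0.019841; P(data | r = 6) = (4/10)(3/9)(6/8)(2/7)(1/6) = 0.0047619.
Weighting by the prior gives 1/4 · 0.1 = 0.025, 1/4 · 0.11111 = 0.027778, 1/4 · 0.019841 = 0.0049603, 1/4 · 0.0047619 = 0.0011905; with total 0.058929.
So P(r = 6 | data) = (0.0011905) / (0.058929) = 0.020202.

0.020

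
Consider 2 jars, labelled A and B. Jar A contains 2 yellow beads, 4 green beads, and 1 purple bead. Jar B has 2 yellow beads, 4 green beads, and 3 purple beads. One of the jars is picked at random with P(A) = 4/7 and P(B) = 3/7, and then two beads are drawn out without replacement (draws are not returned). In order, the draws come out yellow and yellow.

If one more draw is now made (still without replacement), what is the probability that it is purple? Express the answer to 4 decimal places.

The likelihood of the observed sequence under each hypothesis: P(data | jar A) = (2/7)(1/6) = 1/21; P(data | jar B) = (2/9)(1/8) = 1/36.
Weighting by the prior gives 4/7 · 1/21 = 4/147, 3/7 · 1/36 = 1/84; summing to 23/588.
Dividing through by the total gives posterior P(jar A | data) = 16/23, P(jar B | data) = 7/23.
Averaging over the posterior, P(purple next | data) = (1/5)(16/23) + (3/7)(7/23) = 31/115.

0.2696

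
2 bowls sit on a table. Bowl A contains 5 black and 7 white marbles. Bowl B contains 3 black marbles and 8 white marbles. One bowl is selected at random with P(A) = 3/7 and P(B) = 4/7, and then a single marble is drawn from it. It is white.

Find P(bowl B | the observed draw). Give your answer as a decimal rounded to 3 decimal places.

Compute the likelihood of this draw for each case: P(data | bowl A) = (7/12) = 7/12; P(data | bowl B) = (8/11) = 8/11.
Weighting by the prior gives 3/7 · 7/12 = 1/4, 4/7 · 8/11 = 32/77; with total 205/308.
So P(bowl B | data) = (32/77) / (205/308) = 128/205.

0.624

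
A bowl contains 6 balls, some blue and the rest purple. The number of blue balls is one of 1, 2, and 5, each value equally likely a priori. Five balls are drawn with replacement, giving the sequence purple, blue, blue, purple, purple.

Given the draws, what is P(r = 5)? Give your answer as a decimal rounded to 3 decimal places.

The likelihood of the observed sequence under each hypothesis: P(data | r = 1) = (5/6)(1/6)(1/6)(5/6)(5/6) = 0.016075; P(data | r = 2) = (4/6)(2/6)(2/6)(4/6)(4/6) = 0.032922; P(data | r = 5) = (1/6)(5/6)(5/6)(1/6)(1/6) = 0.003215.
Multiplying each by its prior: 1/3 · 0.016075 = 0.0053584, 1/3 · 0.032922 = 0.010974, 1/3 · 0.003215 = 0.0010717; these sum to 0.017404.
So P(r = 5 | data) = (0.0010717) / (0.017404) = 0.061576.

0.062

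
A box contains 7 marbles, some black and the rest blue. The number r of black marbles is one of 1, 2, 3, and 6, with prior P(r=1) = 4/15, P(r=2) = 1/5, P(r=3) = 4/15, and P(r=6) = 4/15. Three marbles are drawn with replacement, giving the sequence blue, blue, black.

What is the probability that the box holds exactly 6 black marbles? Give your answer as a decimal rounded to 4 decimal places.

0.0471

The likelihood of the observed sequence under each hypothesis: P(data | r = 1) = (6/7)(6/7)(1/7) = 0.10496; P(data | r = 2) = (5/7)(5/7)(2/7) = 0.14577; P(data | r = 3) = (4/7)(4/7)(3/7) = 0.13994; P(data | r = 6) = (1/7)(1/7)(6/7) = 0.017493.
Multiplying each by its prior: 4/15 · 0.10496 = 0.027988, 1/5 · 0.14577 = 0.029155, 4/15 · 0.13994 = 0.037318, 4/15 · 0.017493 = 0.0046647; with total 0.099125.
Therefore the posterior P(r = 6 | data) = (0.0046647) / (0.099125) = 0.047059.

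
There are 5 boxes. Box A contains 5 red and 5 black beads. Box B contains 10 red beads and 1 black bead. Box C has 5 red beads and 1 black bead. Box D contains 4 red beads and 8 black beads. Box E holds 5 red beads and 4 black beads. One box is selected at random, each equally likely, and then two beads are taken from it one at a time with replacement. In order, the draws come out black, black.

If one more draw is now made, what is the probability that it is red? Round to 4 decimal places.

0.4456

For each hypothesis, P(data | H) works out to: P(data | box A) = (5/10)(5/10) = 0.25; P(data | box B) = (1/11)(1/11) = 0.0082645; P(data | box C) = (1/6)(1/6) = 0.027778; P(data | box D) = (8/12)(8/12) = 0.44444; P(data | box E) = (4/9)(4/9) = 0.19753.
Weighting by the prior gives 1/5 · 0.25 = 0.05, 1/5 · 0.0082645 = 0.0016529, 1/5 · 0.027778 = 0.0055556, 1/5 · 0.44444 = 0.088889, 1/5 · 0.19753 = 0.039506; summing to 0.1856.
The posterior is then P(box A | data) = 0.26939, P(box B | data) = 0.0089055, P(box C | data) = 0.029932, P(box D | data) = 0.47892, P(box E | data) = 0.21285.
Averaging over the posterior, P(red next | data) = (1/2)(0.26939) + (10/11)(0.0089055) + (5/6)(0.029932) + (1/3)(0.47892) + (5/9)(0.21285) = 0.44563.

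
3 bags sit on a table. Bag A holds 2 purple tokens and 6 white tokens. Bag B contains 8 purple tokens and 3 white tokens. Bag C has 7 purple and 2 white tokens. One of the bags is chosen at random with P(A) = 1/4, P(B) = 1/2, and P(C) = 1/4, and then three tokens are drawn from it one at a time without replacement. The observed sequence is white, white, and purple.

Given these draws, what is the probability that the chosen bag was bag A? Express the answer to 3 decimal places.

Compute the likelihood of the observed sequence for each case: P(data | bag A) = (6/8)(5/7)(2/6) = 0.17857; P(data | bag B) = (3/11)(2/10)(8/9) = 0.048485; P(data | bag C) = (2/9)(1/8)(7/7) = 0.027778.
The prior-weighted likelihoods are 1/4 · 0.17857 = 0.044643, 1/2 · 0.048485 = 0.024242, 1/4 · 0.027778 = 0.0069444; these sum to 0.07583.
Therefore the posterior P(bag A | data) = (0.044643) / (0.07583) = 0.58873.

0.589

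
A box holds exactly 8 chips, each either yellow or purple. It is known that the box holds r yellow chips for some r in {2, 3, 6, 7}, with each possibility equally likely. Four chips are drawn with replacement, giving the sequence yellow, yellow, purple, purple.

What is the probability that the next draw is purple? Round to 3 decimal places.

0.517

Compute the likelihood of the observed sequence for each case: P(data | r = 2) = (2/8)(2/8)(6/8)(6/8) = 0.035156; P(data | r = 3) = (3/8)(3/8)(5/8)(5/8) = 0.054932; P(data | r = 6) = (6/8)(6/8)(2/8)(2/8) = 0.035156; P(data | r = 7) = (7/8)(7/8)(1/8)(1/8) = 0.011963.
Weighting by the prior gives 1/4 · 0.035156 = 0.0087891, 1/4 · 0.054932 = 0.013733, 1/4 · 0.035156 = 0.0087891, 1/4 · 0.011963 = 0.0029907; with total 0.034302.
The posterior is then P(r = 2 | data) = 0.25623, P(r = 3 | data) = 0.40036, P(r = 6 | data) = 0.25623, P(r = 7 | data) = 0.087189.
Averaging over the posterior, P(purple next | data) = (3/4)(0.25623) + (5/8)(0.40036) + (1/4)(0.25623) + (1/8)(0.087189) = 0.51735.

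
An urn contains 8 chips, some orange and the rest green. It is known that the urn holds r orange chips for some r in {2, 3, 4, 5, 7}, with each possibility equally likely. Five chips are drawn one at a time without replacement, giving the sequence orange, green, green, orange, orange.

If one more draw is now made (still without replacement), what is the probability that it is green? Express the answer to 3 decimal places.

For each hypothesis, P(data | H) works out to: P(data | r = 2) = (2/8)(6/7)(5/6)(1/5)(0/4) = 0; P(data | r = 3) = (3/8)(5/7)(4/6)(2/5)(1/4) = 1/56; P(data | r = 4) = (4/8)(4/7)(3/6)(3/5)(2/4) = 3/70; P(data | r = 5) = (5/8)(3/7)(2/6)(4/5)(3/4) = 3/56; P(data | r = 7) = (7/8)(1/7)(0/6) = 0.
Multiplying each by its prior: 1/5 · 0 = 0, 1/5 · 1/56 = 1/280, 1/5 · 3/70 = 3/350, 1/5 · 3/56 = 3/280, 1/5 · 0 = 0; summing to 4/175.
The posterior is then P(r = 2 | data) = 0, P(r = 3 | data) = 5/32, P(r = 4 | data) = 3/8, P(r = 5 | data) = 15/32, P(r = 7 | data) = 0.
Averaging over the posterior, P(green next | data) = (1)(5/32) + (2/3)(3/8) + (1/3)(15/32) = 9/16.

0.563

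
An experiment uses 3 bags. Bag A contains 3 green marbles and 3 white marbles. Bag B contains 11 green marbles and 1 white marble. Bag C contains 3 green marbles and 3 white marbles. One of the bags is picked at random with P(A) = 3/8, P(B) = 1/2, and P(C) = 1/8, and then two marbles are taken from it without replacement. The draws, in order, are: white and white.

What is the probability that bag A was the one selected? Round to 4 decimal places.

0.7500

Under each hypothesis, the probability of the observed sequence is: P(data | bag A) = (3/6)(2/5) = 1/5; P(data | bag B) = (1/12)(0/11) = 0; P(data | bag C) = (3/6)(2/5) = 1/5.
Multiplying each by its prior: 3/8 · 1/5 = 3/40, 1/2 · 0 = 0, 1/8 · 1/5 = 1/40; summing to 1/10.
By Bayes' rule, P(bag A | data) = (3/40) / (1/10) = 3/4.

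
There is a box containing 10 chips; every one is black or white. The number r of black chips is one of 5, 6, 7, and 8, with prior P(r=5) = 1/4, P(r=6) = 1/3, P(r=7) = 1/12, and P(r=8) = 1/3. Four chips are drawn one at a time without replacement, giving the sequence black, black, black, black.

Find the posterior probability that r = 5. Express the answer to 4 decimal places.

Compute the likelihood of the observed sequence for each case: P(data | r = 5) = (5/10)(4/9)(3/8)(2/7) = 1/42; P(data | r = 6) = (6/10)(5/9)(4/8)(3/7) = 1/14; P(data | r = 7) = (7/10)(6/9)(5/8)(4/7) = 1/6; P(data | r = 8) = (8/10)(7/9)(6/8)(5/7) = 1/3.
The prior-weighted likelihoods are 1/4 · 1/42 = 1/168, 1/3 · 1/14 = 1/42, 1/12 · 1/6 = 1/72, 1/3 · 1/3 = 1/9; these sum to 13/84.
Therefore the posterior P(r = 5 | data) = (1/168) / (13/84) = 1/26.

0.0385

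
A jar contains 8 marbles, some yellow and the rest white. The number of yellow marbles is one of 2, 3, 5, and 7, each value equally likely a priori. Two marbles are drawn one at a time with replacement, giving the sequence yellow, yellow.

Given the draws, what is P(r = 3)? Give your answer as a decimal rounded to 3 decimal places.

Compute the likelihood of the observed sequence for each case: P(data | r = 2) = (2/8)(2/8) = 1/16; P(data | r = 3) = (3/8)(3/8) = 9/64; P(data | r = 5) = (5/8)(5/8) = 25/64; P(data | r = 7) = (7/8)(7/8) = 49/64.
Multiplying each by its prior: 1/4 · 1/16 = 1/64, 1/4 · 9/64 = 9/256, 1/4 · 25/64 = 25/256, 1/4 · 49/64 = 49/256; summing to 87/256.
So P(r = 3 | data) = (9/256) / (87/256) = 3/29.

0.103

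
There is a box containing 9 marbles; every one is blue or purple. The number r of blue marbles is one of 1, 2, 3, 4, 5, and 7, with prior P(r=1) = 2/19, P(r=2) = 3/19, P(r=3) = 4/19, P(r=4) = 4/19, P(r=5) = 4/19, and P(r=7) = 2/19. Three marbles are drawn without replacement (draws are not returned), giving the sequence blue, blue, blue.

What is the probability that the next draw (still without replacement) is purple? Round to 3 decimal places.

Under each hypothesis, the probability of the observed sequence is: P(data | r = 1) = (1/9)(0/8) = 0; P(data | r = 2) = (2/9)(1/8)(0/7) = 0; P(data | r = 3) = (3/9)(2/8)(1/7) = 1/84; P(data | r = 4) = (4/9)(3/8)(2/7) = 1/21; P(data | r = 5) = (5/9)(4/8)(3/7) = 5/42; P(data | r = 7) = (7/9)(6/8)(5/7) = 5/12.
Weighting by the prior gives 2/19 · 0 = 0, 3/19 · 0 = 0, 4/19 · 1/84 = 1/399, 4/19 · 1/21 = 4/399, 4/19 · 5/42 = 10/399, 2/19 · 5/12 = 5/114; with total 65/798.
Dividing through by the total gives posterior P(r = 1 | data) = 0, P(r = 2 | data) = 0, P(r = 3 | data) = 2/65, P(r = 4 | data) = 8/65, P(r = 5 | data) = 4/13, P(r = 7 | data) = 7/13.
The predictive probability is P(purple next | data) = (1)(2/65) + (5/6)(8/65) + (2/3)(4/13) + (1/3)(7/13) = 101/195.

0.518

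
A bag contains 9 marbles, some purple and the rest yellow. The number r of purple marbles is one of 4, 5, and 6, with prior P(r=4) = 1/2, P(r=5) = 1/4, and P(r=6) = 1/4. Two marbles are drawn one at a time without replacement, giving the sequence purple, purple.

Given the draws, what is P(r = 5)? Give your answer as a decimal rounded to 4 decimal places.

For each hypothesis, P(data | H) works out to: P(data | r = 4) = (4/9)(3/8) = 1/6; P(data | r = 5) = (5/9)(4/8) = 5/18; P(data | r = 6) = (6/9)(5/8) = 5/12.
The prior-weighted likelihoods are 1/2 · 1/6 = 1/12, 1/4 · 5/18 = 5/72, 1/4 · 5/12 = 5/48; summing to 37/144.
So P(r = 5 | data) = (5/72) / (37/144) = 10/37.

0.2703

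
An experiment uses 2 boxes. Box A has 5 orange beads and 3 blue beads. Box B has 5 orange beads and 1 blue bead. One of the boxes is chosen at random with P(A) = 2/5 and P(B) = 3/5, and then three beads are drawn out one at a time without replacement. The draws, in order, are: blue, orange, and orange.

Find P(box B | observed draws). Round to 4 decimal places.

For each hypothesis, P(data | H) works out to: P(data | box A) = (3/8)(5/7)(4/6) = 5/28; P(data | box B) = (1/6)(5/5)(4/4) = 1/6.
Weighting by the prior gives 2/5 · 5/28 = 1/14, 3/5 · 1/6 = 1/10; with total 6/35.
Therefore the posterior P(box B | data) = (1/10) / (6/35) = 7/12.

0.5833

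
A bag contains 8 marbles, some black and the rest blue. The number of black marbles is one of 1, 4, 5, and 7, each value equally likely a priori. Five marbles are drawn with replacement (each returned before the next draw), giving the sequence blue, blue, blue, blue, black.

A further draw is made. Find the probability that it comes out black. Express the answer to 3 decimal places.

0.279

Compute the likelihood of the observed sequence for each case: P(data | r = 1) = (7/8)(7/8)(7/8)(7/8)(1/8) = 0.073273; P(data | r = 4) = (4/8)(4/8)(4/8)(4/8)(4/8) = 0.03125; P(data | r = 5) = (3/8)(3/8)(3/8)(3/8)(5/8) = 0.01236; P(data | r = 7) = (1/8)(1/8)(1/8)(1/8)(7/8) = 0.00021362.
Weighting by the prior gives 1/4 · 0.073273 = 0.018318, 1/4 · 0.03125 = 0.0078125, 1/4 · 0.01236 = 0.0030899, 1/4 · 0.00021362 = 5.3406e-05; these sum to 0.029274.
Dividing through by the total gives posterior P(r = 1 | data) = 0.62575, P(r = 4 | data) = 0.26688, P(r = 5 | data) = 0.10555, P(r = 7 | data) = 0.0018243.
Averaging over the posterior, P(black next | data) = (1/8)(0.62575) + (1/2)(0.26688) + (5/8)(0.10555) + (7/8)(0.0018243) = 0.27922.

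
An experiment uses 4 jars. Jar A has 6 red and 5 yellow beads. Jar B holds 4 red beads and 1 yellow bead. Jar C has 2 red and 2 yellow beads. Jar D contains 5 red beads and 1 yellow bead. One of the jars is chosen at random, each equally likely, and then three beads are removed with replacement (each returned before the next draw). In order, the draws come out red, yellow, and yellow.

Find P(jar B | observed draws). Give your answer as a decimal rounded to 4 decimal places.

0.1093

For each hypothesis, P(data | H) works out to: P(data | jar A) = (6/11)(5/11)(5/11) = 0.1127; P(data | jar B) = (4/5)(1/5)(1/5) = 0.032; P(data | jar C) = (2/4)(2/4)(2/4) = 0.125; P(data | jar D) = (5/6)(1/6)(1/6) = 0.023148.
Weighting by the prior gives 1/4 · 0.1127 = 0.028174, 1/4 · 0.032 = 0.008, 1/4 · 0.125 = 0.03125, 1/4 · 0.023148 = 0.005787; summing to 0.073211.
Hence P(jar B | data) = (0.008) / (0.073211) = 0.10927.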